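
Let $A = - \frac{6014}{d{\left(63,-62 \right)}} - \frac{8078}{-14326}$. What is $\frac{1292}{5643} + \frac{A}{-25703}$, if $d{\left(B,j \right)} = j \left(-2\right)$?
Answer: $\frac{25242999805}{109361689866} \approx 0.23082$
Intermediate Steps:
$d{\left(B,j \right)} = - 2 j$
$A = - \frac{686733}{14326}$ ($A = - \frac{6014}{\left(-2\right) \left(-62\right)} - \frac{8078}{-14326} = - \frac{6014}{124} - - \frac{4039}{7163} = \left(-6014\right) \frac{1}{124} + \frac{4039}{7163} = - \frac{97}{2} + \frac{4039}{7163} = - \frac{686733}{14326} \approx -47.936$)
$\frac{1292}{5643} + \frac{A}{-25703} = \frac{1292}{5643} - \frac{686733}{14326 \left(-25703\right)} = 1292 \cdot \frac{1}{5643} - - \frac{686733}{368221178} = \frac{68}{297} + \frac{686733}{368221178} = \frac{25242999805}{109361689866}$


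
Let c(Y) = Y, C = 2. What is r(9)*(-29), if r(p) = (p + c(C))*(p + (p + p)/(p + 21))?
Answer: -15312/5 ≈ -3062.4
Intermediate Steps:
r(p) = (2 + p)*(p + 2*p/(21 + p)) (r(p) = (p + 2)*(p + (p + p)/(p + 21)) = (2 + p)*(p + (2*p)/(21 + p)) = (2 + p)*(p + 2*p/(21 + p)))
r(9)*(-29) = (9*(46 + 9² + 25*9)/(21 + 9))*(-29) = (9*(46 + 81 + 225)/30)*(-29) = (9*(1/30)*352)*(-29) = (528/5)*(-29) = -15312/5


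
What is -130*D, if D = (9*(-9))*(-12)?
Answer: -126360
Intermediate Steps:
D = 972 (D = -81*(-12) = 972)
-130*D = -130*972 = -126360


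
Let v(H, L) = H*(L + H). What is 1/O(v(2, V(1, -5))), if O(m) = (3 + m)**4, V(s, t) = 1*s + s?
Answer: 1/14641 ≈ 6.8301e-5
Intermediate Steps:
V(s, t) = 2*s (V(s, t) = s + s = 2*s)
v(H, L) = H*(H + L)
1/O(v(2, V(1, -5))) = 1/((3 + 2*(2 + 2*1))**4) = 1/((3 + 2*(2 + 2))**4) = 1/((3 + 2*4)**4) = 1/((3 + 8)**4) = 1/(11**4) = 1/14641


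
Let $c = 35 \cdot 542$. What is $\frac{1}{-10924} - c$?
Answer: $- \frac{207228281}{10924} \approx -18970.0$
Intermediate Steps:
$c = 18970$
$\frac{1}{-10924} - c = \frac{1}{-10924} - 18970 = - \frac{1}{10924} - 18970 = - \frac{207228281}{10924}$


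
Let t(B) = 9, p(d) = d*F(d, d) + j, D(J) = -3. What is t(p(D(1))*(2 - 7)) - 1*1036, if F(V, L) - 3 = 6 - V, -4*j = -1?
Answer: -1027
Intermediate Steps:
j = ¼ (j = -¼*(-1) = ¼ ≈ 0.25000)
F(V, L) = 9 - V (F(V, L) = 3 + (6 - V) = 9 - V)
p(d) = ¼ + d*(9 - d) (p(d) = d*(9 - d) + ¼ = ¼ + d*(9 - d))
t(p(D(1))*(2 - 7)) - 1*1036 = 9 - 1*1036 = 9 - 1036 = -1027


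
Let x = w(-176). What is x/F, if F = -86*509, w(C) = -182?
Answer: 91/21887 ≈ 0.0041577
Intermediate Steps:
x = -182
F = -43774
x/F = -182/(-43774) = -182*(-1/43774) = 91/21887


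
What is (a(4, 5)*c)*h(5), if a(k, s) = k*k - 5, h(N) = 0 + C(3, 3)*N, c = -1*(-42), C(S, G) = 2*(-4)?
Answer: -18480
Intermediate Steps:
C(S, G) = -8
c = 42
h(N) = -8*N (h(N) = 0 - 8*N = -8*N)
a(k, s) = -5 + k² (a(k, s) = k² - 5 = -5 + k²)
(a(4, 5)*c)*h(5) = ((-5 + 4²)*42)*(-8*5) = ((-5 + 16)*42)*(-40) = (11*42)*(-40) = 462*(-40) = -18480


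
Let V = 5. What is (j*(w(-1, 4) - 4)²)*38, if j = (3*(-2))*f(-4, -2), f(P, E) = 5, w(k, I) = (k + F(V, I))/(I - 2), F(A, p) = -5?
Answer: -55860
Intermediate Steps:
w(k, I) = (-5 + k)/(-2 + I) (w(k, I) = (k - 5)/(I - 2) = (-5 + k)/(-2 + I))
j = -30 (j = (3*(-2))*5 = -6*5 = -30)
(j*(w(-1, 4) - 4)²)*38 = -30*((-5 - 1)/(-2 + 4) - 4)²*38 = -30*(-6/2 - 4)²*38 = -30*((½)*(-6) - 4)²*38 = -30*(-3 - 4)²*38 = -30*(-7)²*38 = -30*49*38 = -1470*38 = -55860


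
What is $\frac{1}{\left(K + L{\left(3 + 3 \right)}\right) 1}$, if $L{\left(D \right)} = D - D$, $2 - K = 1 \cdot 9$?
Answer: $- \frac{1}{7} \approx -0.14286$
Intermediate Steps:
$K = -7$ ($K = 2 - 1 \cdot 9 = 2 - 9 = -7$)
$L{\left(D \right)} = 0$
$\frac{1}{\left(K + L{\left(3 + 3 \right)}\right) 1} = \frac{1}{\left(-7 + 0\right) 1} = \frac{1}{\left(-7\right) 1} = \frac{1}{-7} = - \frac{1}{7}$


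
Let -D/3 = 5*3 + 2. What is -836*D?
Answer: 42636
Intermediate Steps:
D = -51 (D = -3*(5*3 + 2) = -3*(15 + 2) = -3*17 = -51)
-836*D = -836*(-51) = 42636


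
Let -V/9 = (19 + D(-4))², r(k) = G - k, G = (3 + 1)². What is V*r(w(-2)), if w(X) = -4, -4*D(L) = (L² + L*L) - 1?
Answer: -91125/4 ≈ -22781.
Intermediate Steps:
D(L) = ¼ - L²/2 (D(L) = -((L² + L*L) - 1)/4 = -((L² + L²) - 1)/4 = -(2*L² - 1)/4 = -(-1 + 2*L²)/4 = ¼ - L²/2)
G = 16 (G = 4² = 16)
r(k) = 16 - k
V = -18225/16 (V = -9*(19 + (¼ - ½*(-4)²))² = -9*(19 + (¼ - ½*16))² = -9*(19 + (¼ - 8))² = -9*(19 - 31/4)² = -9*(45/4)² = -9*2025/16 = -18225/16 ≈ -1139.1)
V*r(w(-2)) = -18225*(16 - 1*(-4))/16 = -18225*(16 + 4)/16 = -18225/16*20 = -91125/4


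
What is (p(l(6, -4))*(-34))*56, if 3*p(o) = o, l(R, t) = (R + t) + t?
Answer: 3808/3 ≈ 1269.3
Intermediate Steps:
l(R, t) = R + 2*t
p(o) = o/3
(p(l(6, -4))*(-34))*56 = (((6 + 2*(-4))/3)*(-34))*56 = (((6 - 8)/3)*(-34))*56 = (((1/3)*(-2))*(-34))*56 = -2/3*(-34)*56 = (68/3)*56 = 3808/3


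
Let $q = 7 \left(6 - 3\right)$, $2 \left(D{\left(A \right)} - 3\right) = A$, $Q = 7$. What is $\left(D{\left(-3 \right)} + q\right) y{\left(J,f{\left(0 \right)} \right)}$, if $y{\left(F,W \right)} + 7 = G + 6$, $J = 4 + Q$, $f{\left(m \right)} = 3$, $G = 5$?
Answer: $90$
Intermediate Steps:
$J = 11$ ($J = 4 + 7 = 11$)
$D{\left(A \right)} = 3 + \frac{A}{2}$
$y{\left(F,W \right)} = 4$ ($y{\left(F,W \right)} = -7 + \left(5 + 6\right) = -7 + 11 = 4$)
$q = 21$ ($q = 7 \cdot 3 = 21$)
$\left(D{\left(-3 \right)} + q\right) y{\left(J,f{\left(0 \right)} \right)} = \left(\left(3 + \frac{1}{2} \left(-3\right)\right) + 21\right) 4 = \left(\left(3 - \frac{3}{2}\right) + 21\right) 4 = \left(\frac{3}{2} + 21\right) 4 = \frac{45}{2} \cdot 4 = 90$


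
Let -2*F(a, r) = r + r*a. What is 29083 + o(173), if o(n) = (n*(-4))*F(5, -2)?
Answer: 24931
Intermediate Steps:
F(a, r) = -r/2 - a*r/2 (F(a, r) = -(r + r*a)/2 = -(r + a*r)/2 = -r/2 - a*r/2)
o(n) = -24*n (o(n) = (n*(-4))*(-½*(-2)*(1 + 5)) = (-4*n)*(-½*(-2)*6) = -4*n*6 = -24*n)
29083 + o(173) = 29083 - 24*173 = 29083 - 4152 = 24931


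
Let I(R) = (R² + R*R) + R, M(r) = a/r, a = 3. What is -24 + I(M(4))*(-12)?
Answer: -93/2 ≈ -46.500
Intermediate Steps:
M(r) = 3/r
I(R) = R + 2*R² (I(R) = (R² + R²) + R = 2*R² + R = R + 2*R²)
-24 + I(M(4))*(-12) = -24 + ((3/4)*(1 + 2*(3/4)))*(-12) = -24 + ((3*(¼))*(1 + 2*(3*(¼))))*(-12) = -24 + (3*(1 + 2*(¾))/4)*(-12) = -24 + (3*(1 + 3/2)/4)*(-12) = -24 + ((¾)*(5/2))*(-12) = -24 + (15/8)*(-12) = -24 - 45/2 = -93/2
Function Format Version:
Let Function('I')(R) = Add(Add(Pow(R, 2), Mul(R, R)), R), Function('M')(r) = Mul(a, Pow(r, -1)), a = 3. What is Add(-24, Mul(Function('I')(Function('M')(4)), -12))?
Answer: Rational(-93, 2) ≈ -46.500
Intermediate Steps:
Function('M')(r) = Mul(3, Pow(r, -1))
Function('I')(R) = Add(R, Mul(2, Pow(R, 2))) (Function('I')(R) = Add(Add(Pow(R, 2), Pow(R, 2)), R) = Add(Mul(2, Pow(R, 2)), R) = Add(R, Mul(2, Pow(R, 2))))
Add(-24, Mul(Function('I')(Function('M')(4)), -12)) = Add(-24, Mul(Mul(Mul(3, Pow(4, -1)), Add(1, Mul(2, Mul(3, Pow(4, -1))))), -12)) = Add(-24, Mul(Mul(Mul(3, Rational(1, 4)), Add(1, Mul(2, Mul(3, Rational(1, 4))))), -12)) = Add(-24, Mul(Mul(Rational(3, 4), Add(1, Mul(2, Rational(3, 4)))), -12)) = Add(-24, Mul(Mul(Rational(3, 4), Add(1, Rational(3, 2))), -12)) = Add(-24, Mul(Mul(Rational(3, 4), Rational(5, 2)), -12)) = Add(-24, Mul(Rational(15, 8), -12)) = Add(-24, Rational(-45, 2)) = Rational(-93, 2)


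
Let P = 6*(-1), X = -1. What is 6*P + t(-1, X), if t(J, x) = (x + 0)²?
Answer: -35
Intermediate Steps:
t(J, x) = x²
P = -6
6*P + t(-1, X) = 6*(-6) + (-1)² = -36 + 1 = -35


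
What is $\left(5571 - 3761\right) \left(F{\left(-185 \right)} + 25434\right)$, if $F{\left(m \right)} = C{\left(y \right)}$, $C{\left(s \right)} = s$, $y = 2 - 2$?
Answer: $46035540$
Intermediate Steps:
$y = 0$
$F{\left(m \right)} = 0$
$\left(5571 - 3761\right) \left(F{\left(-185 \right)} + 25434\right) = \left(5571 - 3761\right) \left(0 + 25434\right) = 1810 \cdot 25434 = 46035540$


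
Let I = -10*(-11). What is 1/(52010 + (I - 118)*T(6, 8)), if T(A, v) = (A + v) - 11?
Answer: 1/51986 ≈ 1.9236e-5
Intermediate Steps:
I = 110
T(A, v) = -11 + A + v
1/(52010 + (I - 118)*T(6, 8)) = 1/(52010 + (110 - 118)*(-11 + 6 + 8)) = 1/(52010 - 8*3) = 1/(52010 - 24) = 1/51986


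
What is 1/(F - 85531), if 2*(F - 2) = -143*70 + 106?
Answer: -1/90481 ≈ -1.1052e-5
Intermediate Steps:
F = -4950 (F = 2 + (-143*70 + 106)/2 = 2 + (-10010 + 106)/2 = 2 + (½)*(-9904) = 2 - 4952 = -4950)
1/(F - 85531) = 1/(-4950 - 85531) = 1/(-90481) = -1/90481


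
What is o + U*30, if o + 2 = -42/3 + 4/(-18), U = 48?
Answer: 12814/9 ≈ 1423.8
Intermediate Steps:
o = -146/9 (o = -2 + (-42/3 + 4/(-18)) = -2 + (-42*⅓ + 4*(-1/18)) = -2 + (-14 - 2/9) = -2 - 128/9 = -146/9 ≈ -16.222)
o + U*30 = -146/9 + 48*30 = -146/9 + 1440 = 12814/9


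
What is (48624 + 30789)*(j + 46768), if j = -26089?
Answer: 1642181427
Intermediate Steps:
(48624 + 30789)*(j + 46768) = (48624 + 30789)*(-26089 + 46768) = 79413*20679 = 1642181427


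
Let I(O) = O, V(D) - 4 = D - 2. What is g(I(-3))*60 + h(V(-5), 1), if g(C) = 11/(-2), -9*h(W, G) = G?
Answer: -2971/9 ≈ -330.11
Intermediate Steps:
V(D) = 2 + D (V(D) = 4 + (D - 2) = 4 + (-2 + D) = 2 + D)
h(W, G) = -G/9
g(C) = -11/2 (g(C) = 11*(-½) = -11/2)
g(I(-3))*60 + h(V(-5), 1) = -11/2*60 - ⅑*1 = -330 - ⅑ = -2971/9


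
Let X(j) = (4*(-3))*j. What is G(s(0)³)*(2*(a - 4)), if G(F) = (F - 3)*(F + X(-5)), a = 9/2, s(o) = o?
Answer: -180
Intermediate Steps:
a = 9/2 (a = 9*(½) = 9/2 ≈ 4.5000)
X(j) = -12*j
G(F) = (-3 + F)*(60 + F) (G(F) = (F - 3)*(F - 12*(-5)) = (-3 + F)*(F + 60) = (-3 + F)*(60 + F))
G(s(0)³)*(2*(a - 4)) = (-180 + (0³)² + 57*0³)*(2*(9/2 - 4)) = (-180 + 0² + 57*0)*(2*(½)) = (-180 + 0 + 0)*1 = -180*1 = -180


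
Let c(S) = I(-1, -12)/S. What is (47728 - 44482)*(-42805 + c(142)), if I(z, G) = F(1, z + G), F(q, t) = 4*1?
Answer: -9865090638/71 ≈ -1.3895e+8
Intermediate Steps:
F(q, t) = 4
I(z, G) = 4
c(S) = 4/S
(47728 - 44482)*(-42805 + c(142)) = (47728 - 44482)*(-42805 + 4/142) = 3246*(-42805 + 4*(1/142)) = 3246*(-42805 + 2/71) = 3246*(-3039153/71) = -9865090638/71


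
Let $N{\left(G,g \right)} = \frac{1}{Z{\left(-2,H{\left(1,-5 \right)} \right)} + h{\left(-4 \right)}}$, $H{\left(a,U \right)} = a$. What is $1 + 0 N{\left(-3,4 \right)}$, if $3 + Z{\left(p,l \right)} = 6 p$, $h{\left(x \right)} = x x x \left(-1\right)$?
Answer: $1$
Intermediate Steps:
$h{\left(x \right)} = - x^{3}$ ($h{\left(x \right)} = x^{2} \left(- x\right) = - x^{3}$)
$Z{\left(p,l \right)} = -3 + 6 p$
$N{\left(G,g \right)} = \frac{1}{49}$ ($N{\left(G,g \right)} = \frac{1}{\left(-3 + 6 \left(-2\right)\right) - \left(-4\right)^{3}} = \frac{1}{\left(-3 - 12\right) - -64} = \frac{1}{-15 + 64} = \frac{1}{49}$)
$1 + 0 N{\left(-3,4 \right)} = 1 + 0 \cdot \frac{1}{49} = 1 + 0 = 1$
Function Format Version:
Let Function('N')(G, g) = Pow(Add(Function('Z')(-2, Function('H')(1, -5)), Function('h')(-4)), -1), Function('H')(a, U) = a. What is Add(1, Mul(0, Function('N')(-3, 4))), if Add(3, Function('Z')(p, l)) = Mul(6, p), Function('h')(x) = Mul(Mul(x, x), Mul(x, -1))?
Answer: 1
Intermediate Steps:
Function('h')(x) = Mul(-1, Pow(x, 3)) (Function('h')(x) = Mul(Pow(x, 2), Mul(-1, x)) = Mul(-1, Pow(x, 3)))
Function('Z')(p, l) = Add(-3, Mul(6, p))
Function('N')(G, g) = Rational(1, 49) (Function('N')(G, g) = Pow(Add(Add(-3, Mul(6, -2)), Mul(-1, Pow(-4, 3))), -1) = Pow(Add(Add(-3, -12), Mul(-1, -64)), -1) = Pow(Add(-15, 64), -1) = Pow(49, -1) = Rational(1, 49))
Add(1, Mul(0, Function('N')(-3, 4))) = Add(1, Mul(0, Rational(1, 49))) = Add(1, 0) = 1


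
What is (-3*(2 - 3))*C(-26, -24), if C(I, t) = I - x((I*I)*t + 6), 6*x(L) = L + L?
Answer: 16140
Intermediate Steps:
x(L) = L/3 (x(L) = (L + L)/6 = (2*L)/6 = L/3)
C(I, t) = -2 + I - t*I²/3 (C(I, t) = I - ((I*I)*t + 6)/3 = I - (I²*t + 6)/3 = I - (t*I² + 6)/3 = I - (6 + t*I²)/3 = I - (2 + t*I²/3) = I + (-2 - t*I²/3) = -2 + I - t*I²/3)
(-3*(2 - 3))*C(-26, -24) = (-3*(2 - 3))*(-2 - 26 - ⅓*(-24)*(-26)²) = (-3*(-1))*(-2 - 26 - ⅓*(-24)*676) = 3*(-2 - 26 + 5408) = 3*5380 = 16140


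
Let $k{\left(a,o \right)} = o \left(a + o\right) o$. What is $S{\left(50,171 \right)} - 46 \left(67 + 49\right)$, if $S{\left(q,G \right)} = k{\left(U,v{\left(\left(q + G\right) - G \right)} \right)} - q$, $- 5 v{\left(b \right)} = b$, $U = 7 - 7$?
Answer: $-6386$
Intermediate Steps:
$U = 0$ ($U = 7 - 7 = 0$)
$v{\left(b \right)} = - \frac{b}{5}$
$k{\left(a,o \right)} = o^{2} \left(a + o\right)$
$S{\left(q,G \right)} = - q - \frac{q^{3}}{125}$ ($S{\left(q,G \right)} = \left(- \frac{\left(q + G\right) - G}{5}\right)^{2} \left(0 - \frac{\left(q + G\right) - G}{5}\right) - q = \left(- \frac{\left(G + q\right) - G}{5}\right)^{2} \left(0 - \frac{\left(G + q\right) - G}{5}\right) - q = \left(- \frac{q}{5}\right)^{2} \left(0 - \frac{q}{5}\right) - q = \frac{q^{2}}{25} \left(- \frac{q}{5}\right) - q = - \frac{q^{3}}{125} - q = - q - \frac{q^{3}}{125}$)
$S{\left(50,171 \right)} - 46 \left(67 + 49\right) = \left(\left(-1\right) 50 - \frac{50^{3}}{125}\right) - 46 \left(67 + 49\right) = \left(-50 - 1000\right) - 5336 = -1050 - 5336 = -6386$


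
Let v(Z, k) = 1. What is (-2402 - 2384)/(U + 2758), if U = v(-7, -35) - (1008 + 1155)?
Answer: -2393/298 ≈ -8.0302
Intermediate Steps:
U = -2162 (U = 1 - (1008 + 1155) = 1 - 1*2163 = 1 - 2163 = -2162)
(-2402 - 2384)/(U + 2758) = (-2402 - 2384)/(-2162 + 2758) = -4786/596 = -4786*1/596 = -2393/298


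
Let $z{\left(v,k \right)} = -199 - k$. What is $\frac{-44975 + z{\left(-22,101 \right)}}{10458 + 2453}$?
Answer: $- \frac{45275}{12911} \approx -3.5067$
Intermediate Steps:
$\frac{-44975 + z{\left(-22,101 \right)}}{10458 + 2453} = \frac{-44975 - 300}{10458 + 2453} = \frac{-44975 - 300}{12911} = \left(-44975 - 300\right) \frac{1}{12911} = \left(-45275\right) \frac{1}{12911} = - \frac{45275}{12911}$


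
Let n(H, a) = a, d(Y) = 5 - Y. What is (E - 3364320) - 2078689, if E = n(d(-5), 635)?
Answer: -5442374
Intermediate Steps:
E = 635
(E - 3364320) - 2078689 = (635 - 3364320) - 2078689 = -3363685 - 2078689 = -5442374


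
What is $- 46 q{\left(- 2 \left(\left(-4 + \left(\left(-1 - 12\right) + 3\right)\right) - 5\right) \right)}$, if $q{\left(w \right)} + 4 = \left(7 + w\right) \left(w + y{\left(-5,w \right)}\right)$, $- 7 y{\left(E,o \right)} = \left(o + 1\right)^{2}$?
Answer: $\frac{2599138}{7} \approx 3.7131 \cdot 10^{5}$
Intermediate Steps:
$y{\left(E,o \right)} = - \frac{\left(1 + o\right)^{2}}{7}$ ($y{\left(E,o \right)} = - \frac{\left(o + 1\right)^{2}}{7} = - \frac{\left(1 + o\right)^{2}}{7}$)
$q{\left(w \right)} = -4 + \left(7 + w\right) \left(w - \frac{\left(1 + w\right)^{2}}{7}\right)$
$- 46 q{\left(- 2 \left(\left(-4 + \left(\left(-1 - 12\right) + 3\right)\right) - 5\right) \right)} = - 46 \left(-5 - \frac{2 \left(- 2 \left(\left(-4 + \left(\left(-1 - 12\right) + 3\right)\right) - 5\right)\right)^{2}}{7} - \frac{\left(- 2 \left(\left(-4 + \left(\left(-1 - 12\right) + 3\right)\right) - 5\right)\right)^{3}}{7} + \frac{34 \left(- 2 \left(\left(-4 + \left(\left(-1 - 12\right) + 3\right)\right) - 5\right)\right)}{7}\right) = - 46 \left(-5 - \frac{2 \left(- 2 \left(\left(-4 + \left(-13 + 3\right)\right) - 5\right)\right)^{2}}{7} - \frac{\left(- 2 \left(\left(-4 + \left(-13 + 3\right)\right) - 5\right)\right)^{3}}{7} + \frac{34 \left(- 2 \left(\left(-4 + \left(-13 + 3\right)\right) - 5\right)\right)}{7}\right) = - 46 \left(-5 - \frac{2 \left(- 2 \left(\left(-4 - 10\right) - 5\right)\right)^{2}}{7} - \frac{\left(- 2 \left(\left(-4 - 10\right) - 5\right)\right)^{3}}{7} + \frac{34 \left(- 2 \left(\left(-4 - 10\right) - 5\right)\right)}{7}\right) = - 46 \left(-5 - \frac{2 \left(- 2 \left(-14 - 5\right)\right)^{2}}{7} - \frac{\left(- 2 \left(-14 - 5\right)\right)^{3}}{7} + \frac{34 \left(- 2 \left(-14 - 5\right)\right)}{7}\right) = - 46 \left(-5 - \frac{2 \left(\left(-2\right) \left(-19\right)\right)^{2}}{7} - \frac{\left(\left(-2\right) \left(-19\right)\right)^{3}}{7} + \frac{34 \left(\left(-2\right) \left(-19\right)\right)}{7}\right) = - 46 \left(-5 - \frac{2 \cdot 38^{2}}{7} - \frac{38^{3}}{7} + \frac{34}{7} \cdot 38\right) = - 46 \left(-5 - \frac{2888}{7} - \frac{54872}{7} + \frac{1292}{7}\right) = \left(-46\right) \left(- \frac{56503}{7}\right) = \frac{2599138}{7}$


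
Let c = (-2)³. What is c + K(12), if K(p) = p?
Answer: 4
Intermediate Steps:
c = -8
c + K(12) = -8 + 12 = 4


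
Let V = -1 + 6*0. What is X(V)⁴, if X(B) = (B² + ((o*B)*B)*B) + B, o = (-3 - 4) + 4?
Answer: 81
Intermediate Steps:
o = -3 (o = -7 + 4 = -3)
V = -1 (V = -1 + 0 = -1)
X(B) = B + B² - 3*B³ (X(B) = (B² + ((-3*B)*B)*B) + B = (B² + (-3*B²)*B) + B = (B² - 3*B³) + B = B + B² - 3*B³)
X(V)⁴ = (-(1 - 1 - 3*(-1)²))⁴ = (-(1 - 1 - 3*1))⁴ = (-(1 - 1 - 3))⁴ = (-1*(-3))⁴ = 3⁴ = 81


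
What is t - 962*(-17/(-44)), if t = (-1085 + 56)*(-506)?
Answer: 11446651/22 ≈ 5.2030e+5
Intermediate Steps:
t = 520674 (t = -1029*(-506) = 520674)
t - 962*(-17/(-44)) = 520674 - 962*(-17/(-44)) = 520674 - 962*(-17*(-1/44)) = 520674 - 962*17/44 = 520674 - 1*8177/22 = 520674 - 8177/22 = 11446651/22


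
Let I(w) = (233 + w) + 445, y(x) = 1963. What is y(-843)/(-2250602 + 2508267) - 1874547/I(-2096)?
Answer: 483007936289/365368970 ≈ 1322.0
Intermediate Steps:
I(w) = 678 + w
y(-843)/(-2250602 + 2508267) - 1874547/I(-2096) = 1963/(-2250602 + 2508267) - 1874547/(678 - 2096) = 1963/257665 - 1874547/(-1418) = 1963*(1/257665) - 1874547*(-1/1418) = 1963/257665 + 1874547/1418 = 483007936289/365368970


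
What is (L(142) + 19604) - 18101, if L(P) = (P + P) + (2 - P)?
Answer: 1647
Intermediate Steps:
L(P) = 2 + P (L(P) = 2*P + (2 - P) = 2 + P)
(L(142) + 19604) - 18101 = ((2 + 142) + 19604) - 18101 = (144 + 19604) - 18101 = 19748 - 18101 = 1647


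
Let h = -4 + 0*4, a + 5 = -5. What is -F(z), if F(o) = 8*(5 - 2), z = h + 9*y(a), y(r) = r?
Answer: -24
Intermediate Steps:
a = -10 (a = -5 - 5 = -10)
h = -4 (h = -4 + 0 = -4)
z = -94 (z = -4 + 9*(-10) = -4 - 90 = -94)
F(o) = 24 (F(o) = 8*3 = 24)
-F(z) = -1*24 = -24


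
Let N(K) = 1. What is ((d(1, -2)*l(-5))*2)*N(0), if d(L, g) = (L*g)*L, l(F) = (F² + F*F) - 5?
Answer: -180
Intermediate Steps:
l(F) = -5 + 2*F² (l(F) = (F² + F²) - 5 = 2*F² - 5 = -5 + 2*F²)
d(L, g) = g*L²
((d(1, -2)*l(-5))*2)*N(0) = (((-2*1²)*(-5 + 2*(-5)²))*2)*1 = (((-2*1)*(-5 + 2*25))*2)*1 = (-2*(-5 + 50)*2)*1 = (-2*45*2)*1 = -90*2*1 = -180*1 = -180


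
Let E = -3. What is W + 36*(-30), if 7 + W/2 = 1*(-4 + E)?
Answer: -1108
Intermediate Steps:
W = -28 (W = -14 + 2*(1*(-4 - 3)) = -14 + 2*(1*(-7)) = -14 + 2*(-7) = -14 - 14 = -28)
W + 36*(-30) = -28 + 36*(-30) = -28 - 1080 = -1108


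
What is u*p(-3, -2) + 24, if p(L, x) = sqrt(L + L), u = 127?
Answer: 24 + 127*I*sqrt(6) ≈ 24.0 + 311.08*I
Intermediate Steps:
p(L, x) = sqrt(2)*sqrt(L) (p(L, x) = sqrt(2*L) = sqrt(2)*sqrt(L))
u*p(-3, -2) + 24 = 127*(sqrt(2)*sqrt(-3)) + 24 = 127*(sqrt(2)*(I*sqrt(3))) + 24 = 127*(I*sqrt(6)) + 24 = 127*I*sqrt(6) + 24 = 24 + 127*I*sqrt(6)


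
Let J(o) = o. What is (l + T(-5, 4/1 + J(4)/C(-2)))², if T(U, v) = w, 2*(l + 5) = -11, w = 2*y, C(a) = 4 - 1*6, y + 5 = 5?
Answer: 441/4 ≈ 110.25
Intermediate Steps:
y = 0 (y = -5 + 5 = 0)
C(a) = -2 (C(a) = 4 - 6 = -2)
w = 0 (w = 2*0 = 0)
l = -21/2 (l = -5 + (½)*(-11) = -5 - 11/2 = -21/2 ≈ -10.500)
T(U, v) = 0
(l + T(-5, 4/1 + J(4)/C(-2)))² = (-21/2 + 0)² = (-21/2)² = 441/4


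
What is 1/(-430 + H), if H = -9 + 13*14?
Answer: -1/257 ≈ -0.0038911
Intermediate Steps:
H = 173 (H = -9 + 182 = 173)
1/(-430 + H) = 1/(-430 + 173) = 1/(-257) = -1/257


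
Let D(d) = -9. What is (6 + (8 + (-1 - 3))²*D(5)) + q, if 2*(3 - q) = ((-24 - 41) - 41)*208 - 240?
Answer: 11009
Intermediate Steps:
q = 11147 (q = 3 - (((-24 - 41) - 41)*208 - 240)/2 = 3 - ((-65 - 41)*208 - 240)/2 = 3 - (-106*208 - 240)/2 = 3 - (-22048 - 240)/2 = 3 - ½*(-22288) = 3 + 11144 = 11147)
(6 + (8 + (-1 - 3))²*D(5)) + q = (6 + (8 + (-1 - 3))²*(-9)) + 11147 = (6 + (8 - 4)²*(-9)) + 11147 = (6 + 4²*(-9)) + 11147 = (6 + 16*(-9)) + 11147 = (6 - 144) + 11147 = -138 + 11147 = 11009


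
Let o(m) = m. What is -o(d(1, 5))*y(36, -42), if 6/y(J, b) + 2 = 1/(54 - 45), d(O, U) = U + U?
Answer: 540/17 ≈ 31.765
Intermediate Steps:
d(O, U) = 2*U
y(J, b) = -54/17 (y(J, b) = 6/(-2 + 1/(54 - 45)) = 6/(-2 + 1/9) = 6/(-17/9) = 6*(-9/17) = -54/17)
-o(d(1, 5))*y(36, -42) = -2*5*(-54)/17 = -10*(-54)/17 = -1*(-540/17) = 540/17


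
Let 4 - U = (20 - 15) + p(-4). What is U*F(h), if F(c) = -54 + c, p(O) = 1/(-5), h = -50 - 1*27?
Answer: 524/5 ≈ 104.80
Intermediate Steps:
h = -77 (h = -50 - 27 = -77)
p(O) = -⅕
U = -⅘ (U = 4 - ((20 - 15) - ⅕) = 4 - (5 - ⅕) = 4 - 1*24/5 = 4 - 24/5 = -⅘ ≈ -0.80000)
U*F(h) = -4*(-54 - 77)/5 = -⅘*(-131) = 524/5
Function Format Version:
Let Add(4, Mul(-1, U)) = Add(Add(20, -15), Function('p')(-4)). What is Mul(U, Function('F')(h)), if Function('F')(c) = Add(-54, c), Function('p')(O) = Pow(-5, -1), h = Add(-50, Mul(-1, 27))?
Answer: Rational(524, 5) ≈ 104.80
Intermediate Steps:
h = -77 (h = Add(-50, -27) = -77)
Function('p')(O) = Rational(-1, 5)
U = Rational(-4, 5) (U = Add(4, Mul(-1, Add(Add(20, -15), Rational(-1, 5)))) = Add(4, Mul(-1, Add(5, Rational(-1, 5)))) = Add(4, Mul(-1, Rational(24, 5))) = Add(4, Rational(-24, 5)) = Rational(-4, 5) ≈ -0.80000)
Mul(U, Function('F')(h)) = Mul(Rational(-4, 5), Add(-54, -77)) = Mul(Rational(-4, 5), -131) = Rational(524, 5)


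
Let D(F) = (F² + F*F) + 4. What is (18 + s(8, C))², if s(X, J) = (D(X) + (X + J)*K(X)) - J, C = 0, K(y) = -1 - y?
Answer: 6084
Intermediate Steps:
D(F) = 4 + 2*F² (D(F) = (F² + F²) + 4 = 2*F² + 4 = 4 + 2*F²)
s(X, J) = 4 - J + 2*X² + (-1 - X)*(J + X) (s(X, J) = ((4 + 2*X²) + (X + J)*(-1 - X)) - J = ((4 + 2*X²) + (J + X)*(-1 - X)) - J = ((4 + 2*X²) + (-1 - X)*(J + X)) - J = (4 + 2*X² + (-1 - X)*(J + X)) - J = 4 - J + 2*X² + (-1 - X)*(J + X))
(18 + s(8, C))² = (18 + (4 + 8² - 1*8 - 2*0 - 1*0*8))² = (18 + (4 + 64 - 8 + 0 + 0))² = (18 + 60)² = 78² = 6084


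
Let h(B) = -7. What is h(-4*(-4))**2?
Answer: 49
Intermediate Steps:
h(-4*(-4))**2 = (-7)**2 = 49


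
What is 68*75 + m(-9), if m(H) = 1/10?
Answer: 51001/10 ≈ 5100.1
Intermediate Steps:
m(H) = 1/10
68*75 + m(-9) = 68*75 + 1/10 = 5100 + 1/10 = 51001/10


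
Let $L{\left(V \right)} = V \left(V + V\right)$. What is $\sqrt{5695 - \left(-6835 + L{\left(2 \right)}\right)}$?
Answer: $\sqrt{12522} \approx 111.9$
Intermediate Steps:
$L{\left(V \right)} = 2 V^{2}$ ($L{\left(V \right)} = V 2 V = 2 V^{2}$)
$\sqrt{5695 - \left(-6835 + L{\left(2 \right)}\right)} = \sqrt{5695 + \left(6835 - 2 \cdot 2^{2}\right)} = \sqrt{5695 + \left(6835 - 2 \cdot 4\right)} = \sqrt{5695 + \left(6835 - 8\right)} = \sqrt{5695 + 6827} = \sqrt{12522}$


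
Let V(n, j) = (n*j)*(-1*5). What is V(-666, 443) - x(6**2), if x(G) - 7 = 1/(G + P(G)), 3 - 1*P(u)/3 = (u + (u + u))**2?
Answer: 51553220302/34947 ≈ 1.4752e+6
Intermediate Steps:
V(n, j) = -5*j*n (V(n, j) = (j*n)*(-5) = -5*j*n)
P(u) = 9 - 27*u**2 (P(u) = 9 - 3*(u + (u + u))**2 = 9 - 3*(u + 2*u)**2 = 9 - 3*9*u**2 = 9 - 27*u**2)
x(G) = 7 + 1/(9 + G - 27*G**2) (x(G) = 7 + 1/(G + (9 - 27*G**2)) = 7 + 1/(9 + G - 27*G**2))
V(-666, 443) - x(6**2) = -5*443*(-666) - (64 - 189*(6**2)**2 + 7*6**2)/(9 + 6**2 - 27*(6**2)**2) = 1475190 - (64 - 189*36**2 + 7*36)/(9 + 36 - 27*36**2) = 1475190 - (64 - 189*1296 + 252)/(9 + 36 - 27*1296) = 1475190 - (64 - 244944 + 252)/(9 + 36 - 34992) = 1475190 - (-244628)/(-34947) = 1475190 - (-1)*(-244628)/34947 = 1475190 - 1*244628/34947 = 1475190 - 244628/34947 = 51553220302/34947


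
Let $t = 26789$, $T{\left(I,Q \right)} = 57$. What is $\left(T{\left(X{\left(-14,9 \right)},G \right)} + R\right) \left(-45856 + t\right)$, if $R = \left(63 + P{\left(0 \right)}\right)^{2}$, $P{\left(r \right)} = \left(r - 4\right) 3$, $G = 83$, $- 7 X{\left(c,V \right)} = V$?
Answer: $-50680086$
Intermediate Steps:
$X{\left(c,V \right)} = - \frac{V}{7}$
$P{\left(r \right)} = -12 + 3 r$ ($P{\left(r \right)} = \left(-4 + r\right) 3 = -12 + 3 r$)
$R = 2601$ ($R = \left(63 + \left(-12 + 3 \cdot 0\right)\right)^{2} = \left(63 + \left(-12 + 0\right)\right)^{2} = \left(63 - 12\right)^{2} = 51^{2} = 2601$)
$\left(T{\left(X{\left(-14,9 \right)},G \right)} + R\right) \left(-45856 + t\right) = \left(57 + 2601\right) \left(-45856 + 26789\right) = 2658 \left(-19067\right) = -50680086$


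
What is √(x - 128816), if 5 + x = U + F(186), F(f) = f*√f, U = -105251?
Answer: √(-234072 + 186*√186) ≈ 481.18*I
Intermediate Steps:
F(f) = f^(3/2)
x = -105256 + 186*√186 (x = -5 + (-105251 + 186^(3/2)) = -5 + (-105251 + 186*√186) = -105256 + 186*√186 ≈ -1.0272e+5)
√(x - 128816) = √((-105256 + 186*√186) - 128816) = √(-234072 + 186*√186)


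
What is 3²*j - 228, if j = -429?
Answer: -4089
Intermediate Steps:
3²*j - 228 = 3²*(-429) - 228 = 9*(-429) - 228 = -3861 - 228 = -4089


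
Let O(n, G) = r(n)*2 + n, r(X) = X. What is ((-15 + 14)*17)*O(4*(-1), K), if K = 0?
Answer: 204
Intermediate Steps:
O(n, G) = 3*n (O(n, G) = n*2 + n = 2*n + n = 3*n)
((-15 + 14)*17)*O(4*(-1), K) = ((-15 + 14)*17)*(3*(4*(-1))) = (-1*17)*(3*(-4)) = -17*(-12) = 204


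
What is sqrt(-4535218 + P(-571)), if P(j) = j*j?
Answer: I*sqrt(4209177) ≈ 2051.6*I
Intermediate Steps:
P(j) = j**2
sqrt(-4535218 + P(-571)) = sqrt(-4535218 + (-571)**2) = sqrt(-4535218 + 326041) = sqrt(-4209177) = I*sqrt(4209177)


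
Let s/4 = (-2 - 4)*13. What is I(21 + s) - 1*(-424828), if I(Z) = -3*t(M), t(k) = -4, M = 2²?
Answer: 424840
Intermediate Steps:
M = 4
s = -312 (s = 4*((-2 - 4)*13) = 4*(-6*13) = 4*(-78) = -312)
I(Z) = 12 (I(Z) = -3*(-4) = 12)
I(21 + s) - 1*(-424828) = 12 - 1*(-424828) = 12 + 424828 = 424840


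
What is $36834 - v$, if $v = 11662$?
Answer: $25172$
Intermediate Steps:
$36834 - v = 36834 - 11662 = 25172$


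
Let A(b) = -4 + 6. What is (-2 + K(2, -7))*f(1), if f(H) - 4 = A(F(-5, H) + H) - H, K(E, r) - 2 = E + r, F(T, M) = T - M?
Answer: -25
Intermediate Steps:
A(b) = 2
K(E, r) = 2 + E + r (K(E, r) = 2 + (E + r) = 2 + E + r)
f(H) = 6 - H (f(H) = 4 + (2 - H) = 6 - H)
(-2 + K(2, -7))*f(1) = (-2 + (2 + 2 - 7))*(6 - 1*1) = (-2 - 3)*(6 - 1) = -5*5 = -25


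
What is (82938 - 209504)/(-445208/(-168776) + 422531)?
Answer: -1335081451/4457096079 ≈ -0.29954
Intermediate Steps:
(82938 - 209504)/(-445208/(-168776) + 422531) = -126566/(-445208*(-1/168776) + 422531) = -126566/(55651/21097 + 422531) = -126566/8914192158/21097 = -126566*21097/8914192158 = -1335081451/4457096079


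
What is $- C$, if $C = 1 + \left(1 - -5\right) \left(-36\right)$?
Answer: $215$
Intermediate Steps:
$C = -215$ ($C = 1 + \left(1 + 5\right) \left(-36\right) = 1 + 6 \left(-36\right) = 1 - 216 = -215$)
$- C = \left(-1\right) \left(-215\right) = 215$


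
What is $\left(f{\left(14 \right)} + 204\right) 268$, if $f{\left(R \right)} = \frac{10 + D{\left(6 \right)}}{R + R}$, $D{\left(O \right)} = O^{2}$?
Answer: $\frac{385786}{7} \approx 55112.0$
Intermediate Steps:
$f{\left(R \right)} = \frac{23}{R}$ ($f{\left(R \right)} = \frac{10 + 6^{2}}{R + R} = \frac{10 + 36}{2 R} = 46 \frac{1}{2 R} = \frac{23}{R}$)
$\left(f{\left(14 \right)} + 204\right) 268 = \left(\frac{23}{14} + 204\right) 268 = \frac{2879}{14} \cdot 268 = \frac{385786}{7}$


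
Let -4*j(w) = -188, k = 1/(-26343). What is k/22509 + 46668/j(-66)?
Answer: 27672004666069/27868865589 ≈ 992.94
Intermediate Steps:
k = -1/26343 ≈ -3.7961e-5
j(w) = 47 (j(w) = -¼*(-188) = 47)
k/22509 + 46668/j(-66) = -1/26343/22509 + 46668/47 = -1/26343*1/22509 + 46668*(1/47) = -1/592954587 + 46668/47 = 27672004666069/27868865589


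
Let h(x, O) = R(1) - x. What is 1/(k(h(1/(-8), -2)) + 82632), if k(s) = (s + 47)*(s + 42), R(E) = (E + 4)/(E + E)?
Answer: 64/5430177 ≈ 1.1786e-5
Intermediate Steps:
R(E) = (4 + E)/(2*E) (R(E) = (4 + E)/((2*E)) = (4 + E)*(1/(2*E)) = (4 + E)/(2*E))
h(x, O) = 5/2 - x (h(x, O) = (1/2)*(4 + 1)/1 - x = (1/2)*1*5 - x = 5/2 - x)
k(s) = (42 + s)*(47 + s) (k(s) = (47 + s)*(42 + s) = (42 + s)*(47 + s))
1/(k(h(1/(-8), -2)) + 82632) = 1/((1974 + (5/2 - 1/(-8))**2 + 89*(5/2 - 1/(-8))) + 82632) = 1/((1974 + (5/2 - 1*(-1/8))**2 + 89*(5/2 - 1*(-1/8))) + 82632) = 1/((1974 + (5/2 + 1/8)**2 + 89*(5/2 + 1/8)) + 82632) = 1/((1974 + (21/8)**2 + 89*(21/8)) + 82632) = 1/((1974 + 441/64 + 1869/8) + 82632) = 1/(141729/64 + 82632) = 1/(5430177/64) = 64/5430177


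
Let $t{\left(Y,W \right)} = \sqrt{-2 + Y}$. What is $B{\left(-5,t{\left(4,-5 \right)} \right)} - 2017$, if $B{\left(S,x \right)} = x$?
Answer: $-2017 + \sqrt{2} \approx -2015.6$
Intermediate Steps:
$B{\left(-5,t{\left(4,-5 \right)} \right)} - 2017 = \sqrt{-2 + 4} - 2017 = \sqrt{2} - 2017 = -2017 + \sqrt{2}$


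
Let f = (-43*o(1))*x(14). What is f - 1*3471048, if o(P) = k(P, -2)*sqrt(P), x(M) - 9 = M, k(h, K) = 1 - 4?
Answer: -3468081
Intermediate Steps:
k(h, K) = -3
x(M) = 9 + M
o(P) = -3*sqrt(P)
f = 2967 (f = (-(-129)*sqrt(1))*(9 + 14) = -(-129)*23 = -43*(-3)*23 = 129*23 = 2967)
f - 1*3471048 = 2967 - 1*3471048 = 2967 - 3471048 = -3468081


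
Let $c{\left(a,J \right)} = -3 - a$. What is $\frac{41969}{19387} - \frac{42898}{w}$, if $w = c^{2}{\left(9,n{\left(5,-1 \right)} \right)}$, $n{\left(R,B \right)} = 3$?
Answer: $- \frac{412809995}{1395864} \approx -295.74$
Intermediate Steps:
$w = 144$ ($w = \left(-3 - 9\right)^{2} = \left(-12\right)^{2} = 144$)
$\frac{41969}{19387} - \frac{42898}{w} = \frac{41969}{19387} - \frac{42898}{144} = 41969 \cdot \frac{1}{19387} - \frac{21449}{72} = \frac{41969}{19387} - \frac{21449}{72} = - \frac{412809995}{1395864}$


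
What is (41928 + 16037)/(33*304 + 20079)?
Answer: 57965/30111 ≈ 1.9250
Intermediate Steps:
(41928 + 16037)/(33*304 + 20079) = 57965/(10032 + 20079) = 57965/30111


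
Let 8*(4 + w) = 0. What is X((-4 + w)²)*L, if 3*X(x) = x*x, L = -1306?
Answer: -5349376/3 ≈ -1.7831e+6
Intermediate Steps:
w = -4 (w = -4 + (⅛)*0 = -4 + 0 = -4)
X(x) = x²/3 (X(x) = (x*x)/3 = x²/3)
X((-4 + w)²)*L = (((-4 - 4)²)²/3)*(-1306) = (((-8)²)²/3)*(-1306) = ((⅓)*64²)*(-1306) = ((⅓)*4096)*(-1306) = (4096/3)*(-1306) = -5349376/3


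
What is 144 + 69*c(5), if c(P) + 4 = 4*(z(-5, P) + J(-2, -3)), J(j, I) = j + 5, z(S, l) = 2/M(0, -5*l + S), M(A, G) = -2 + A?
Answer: 420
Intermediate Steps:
z(S, l) = -1 (z(S, l) = 2/(-2 + 0) = 2/(-2) = 2*(-½) = -1)
J(j, I) = 5 + j
c(P) = 4 (c(P) = -4 + 4*(-1 + (5 - 2)) = -4 + 4*(-1 + 3) = -4 + 4*2 = -4 + 8 = 4)
144 + 69*c(5) = 144 + 69*4 = 144 + 276 = 420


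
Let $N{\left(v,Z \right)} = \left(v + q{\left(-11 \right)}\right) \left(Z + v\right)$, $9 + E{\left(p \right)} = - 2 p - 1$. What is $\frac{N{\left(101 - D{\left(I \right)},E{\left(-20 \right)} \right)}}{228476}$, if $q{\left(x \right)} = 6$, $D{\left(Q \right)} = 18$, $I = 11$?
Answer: $\frac{10057}{228476} \approx 0.044018$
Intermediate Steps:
$E{\left(p \right)} = -10 - 2 p$ ($E{\left(p \right)} = -9 - \left(1 + 2 p\right) = -10 - 2 p$)
$N{\left(v,Z \right)} = \left(6 + v\right) \left(Z + v\right)$ ($N{\left(v,Z \right)} = \left(v + 6\right) \left(Z + v\right) = \left(6 + v\right) \left(Z + v\right)$)
$\frac{N{\left(101 - D{\left(I \right)},E{\left(-20 \right)} \right)}}{228476} = \frac{\left(101 - 18\right)^{2} + 6 \left(-10 - -40\right) + 6 \left(101 - 18\right) + \left(-10 - -40\right) \left(101 - 18\right)}{228476} = \left(\left(101 - 18\right)^{2} + 6 \left(-10 + 40\right) + 6 \left(101 - 18\right) + \left(-10 + 40\right) \left(101 - 18\right)\right) \frac{1}{228476} = \left(83^{2} + 6 \cdot 30 + 6 \cdot 83 + 30 \cdot 83\right) \frac{1}{228476} = \left(6889 + 180 + 498 + 2490\right) \frac{1}{228476} = 10057 \cdot \frac{1}{228476} = \frac{10057}{228476}$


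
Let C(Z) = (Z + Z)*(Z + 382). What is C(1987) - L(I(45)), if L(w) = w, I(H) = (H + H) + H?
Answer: 9414271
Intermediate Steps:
I(H) = 3*H (I(H) = 2*H + H = 3*H)
C(Z) = 2*Z*(382 + Z) (C(Z) = (2*Z)*(382 + Z) = 2*Z*(382 + Z))
C(1987) - L(I(45)) = 2*1987*(382 + 1987) - 3*45 = 2*1987*2369 - 1*135 = 9414406 - 135 = 9414271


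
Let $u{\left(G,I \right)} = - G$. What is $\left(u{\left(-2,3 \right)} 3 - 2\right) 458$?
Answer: $1832$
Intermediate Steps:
$\left(u{\left(-2,3 \right)} 3 - 2\right) 458 = \left(\left(-1\right) \left(-2\right) 3 - 2\right) 458 = \left(2 \cdot 3 - 2\right) 458 = \left(6 - 2\right) 458 = 4 \cdot 458 = 1832$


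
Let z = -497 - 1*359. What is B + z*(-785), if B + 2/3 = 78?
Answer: 2016112/3 ≈ 6.7204e+5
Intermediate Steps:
B = 232/3 (B = -⅔ + 78 = 232/3 ≈ 77.333)
z = -856 (z = -497 - 359 = -856)
B + z*(-785) = 232/3 - 856*(-785) = 232/3 + 671960 = 2016112/3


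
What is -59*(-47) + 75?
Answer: 2848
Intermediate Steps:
-59*(-47) + 75 = 2773 + 75 = 2848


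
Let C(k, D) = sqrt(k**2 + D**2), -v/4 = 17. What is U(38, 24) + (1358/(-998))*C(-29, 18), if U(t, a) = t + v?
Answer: -30 - 679*sqrt(1165)/499 ≈ -76.444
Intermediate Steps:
v = -68 (v = -4*17 = -68)
U(t, a) = -68 + t (U(t, a) = t - 68 = -68 + t)
C(k, D) = sqrt(D**2 + k**2)
U(38, 24) + (1358/(-998))*C(-29, 18) = (-68 + 38) + (1358/(-998))*sqrt(18**2 + (-29)**2) = -30 + (1358*(-1/998))*sqrt(324 + 841) = -30 - 679*sqrt(1165)/499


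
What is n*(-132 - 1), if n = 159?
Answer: -21147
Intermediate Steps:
n*(-132 - 1) = 159*(-132 - 1) = 159*(-133) = -21147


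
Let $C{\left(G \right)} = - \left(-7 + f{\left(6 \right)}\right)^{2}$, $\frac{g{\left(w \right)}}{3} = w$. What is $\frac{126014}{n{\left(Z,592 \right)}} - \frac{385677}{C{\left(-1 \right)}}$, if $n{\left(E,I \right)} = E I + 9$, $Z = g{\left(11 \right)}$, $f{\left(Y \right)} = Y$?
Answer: $\frac{7538182979}{19545} \approx 3.8568 \cdot 10^{5}$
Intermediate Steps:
$g{\left(w \right)} = 3 w$
$Z = 33$ ($Z = 3 \cdot 11 = 33$)
$n{\left(E,I \right)} = 9 + E I$
$C{\left(G \right)} = -1$ ($C{\left(G \right)} = - \left(-7 + 6\right)^{2} = - \left(-1\right)^{2} = \left(-1\right) 1 = -1$)
$\frac{126014}{n{\left(Z,592 \right)}} - \frac{385677}{C{\left(-1 \right)}} = \frac{126014}{9 + 33 \cdot 592} - \frac{385677}{-1} = \frac{126014}{9 + 19536} - -385677 = \frac{126014}{19545} + 385677 = \frac{7538182979}{19545}$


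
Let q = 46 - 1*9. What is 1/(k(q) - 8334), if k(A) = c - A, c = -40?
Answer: -1/8411 ≈ -0.00011889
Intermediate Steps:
q = 37 (q = 46 - 9 = 37)
k(A) = -40 - A
1/(k(q) - 8334) = 1/((-40 - 1*37) - 8334) = 1/((-40 - 37) - 8334) = 1/(-77 - 8334) = 1/(-8411) = -1/8411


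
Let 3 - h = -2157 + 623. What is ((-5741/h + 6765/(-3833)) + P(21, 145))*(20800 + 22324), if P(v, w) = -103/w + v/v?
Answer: -6618802271968/29456605 ≈ -2.2470e+5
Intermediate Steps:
h = 1537 (h = 3 - (-2157 + 623) = 3 - 1*(-1534) = 3 + 1534 = 1537)
P(v, w) = 1 - 103/w (P(v, w) = -103/w + 1 = 1 - 103/w)
((-5741/h + 6765/(-3833)) + P(21, 145))*(20800 + 22324) = ((-5741/1537 + 6765/(-3833)) + (-103 + 145)/145)*(20800 + 22324) = ((-5741*1/1537 + 6765*(-1/3833)) + (1/145)*42)*43124 = ((-5741/1537 - 6765/3833) + 42/145)*43124 = (-32403058/5891321 + 42/145)*43124 = -153483032/29456605*43124 = -6618802271968/29456605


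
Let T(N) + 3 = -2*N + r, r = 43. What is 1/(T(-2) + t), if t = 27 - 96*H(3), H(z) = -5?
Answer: 1/551 ≈ 0.0018149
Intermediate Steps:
t = 507 (t = 27 - 96*(-5) = 27 + 480 = 507)
T(N) = 40 - 2*N (T(N) = -3 + (-2*N + 43) = -3 + (43 - 2*N) = 40 - 2*N)
1/(T(-2) + t) = 1/((40 - 2*(-2)) + 507) = 1/((40 + 4) + 507) = 1/(44 + 507) = 1/551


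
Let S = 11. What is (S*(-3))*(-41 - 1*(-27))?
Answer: 462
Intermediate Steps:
(S*(-3))*(-41 - 1*(-27)) = (11*(-3))*(-41 - 1*(-27)) = -33*(-41 + 27) = -33*(-14) = 462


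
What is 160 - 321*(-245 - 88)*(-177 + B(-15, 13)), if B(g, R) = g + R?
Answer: -19133687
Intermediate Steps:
B(g, R) = R + g
160 - 321*(-245 - 88)*(-177 + B(-15, 13)) = 160 - 321*(-245 - 88)*(-177 + (13 - 15)) = 160 - (-106893)*(-177 - 2) = 160 - (-106893)*(-179) = 160 - 321*59607 = 160 - 19133847 = -19133687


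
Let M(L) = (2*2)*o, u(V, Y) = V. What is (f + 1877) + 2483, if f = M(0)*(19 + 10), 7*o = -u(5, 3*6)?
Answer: 29940/7 ≈ 4277.1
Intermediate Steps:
o = -5/7 (o = (-1*5)/7 = (⅐)*(-5) = -5/7 ≈ -0.71429)
M(L) = -20/7 (M(L) = (2*2)*(-5/7) = 4*(-5/7) = -20/7)
f = -580/7 (f = -20*(19 + 10)/7 = -20/7*29 = -580/7 ≈ -82.857)
(f + 1877) + 2483 = (-580/7 + 1877) + 2483 = 12559/7 + 2483 = 29940/7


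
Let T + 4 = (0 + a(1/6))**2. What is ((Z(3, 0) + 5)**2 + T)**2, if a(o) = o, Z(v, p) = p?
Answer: 573049/1296 ≈ 442.17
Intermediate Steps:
T = -143/36 (T = -4 + (0 + 1/6)**2 = -4 + (1/6)**2 = -4 + 1/36 = -143/36 ≈ -3.9722)
((Z(3, 0) + 5)**2 + T)**2 = ((0 + 5)**2 - 143/36)**2 = (5**2 - 143/36)**2 = (25 - 143/36)**2 = (757/36)**2 = 573049/1296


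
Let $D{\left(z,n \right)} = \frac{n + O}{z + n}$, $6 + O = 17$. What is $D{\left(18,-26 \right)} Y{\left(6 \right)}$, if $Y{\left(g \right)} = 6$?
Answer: $\frac{45}{4} \approx 11.25$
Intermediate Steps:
$O = 11$ ($O = -6 + 17 = 11$)
$D{\left(z,n \right)} = \frac{11 + n}{n + z}$ ($D{\left(z,n \right)} = \frac{n + 11}{z + n} = \frac{11 + n}{n + z}$)
$D{\left(18,-26 \right)} Y{\left(6 \right)} = \frac{11 - 26}{-26 + 18} \cdot 6 = \frac{1}{-8} \left(-15\right) 6 = \left(- \frac{1}{8}\right) \left(-15\right) 6 = \frac{15}{8} \cdot 6 = \frac{45}{4}$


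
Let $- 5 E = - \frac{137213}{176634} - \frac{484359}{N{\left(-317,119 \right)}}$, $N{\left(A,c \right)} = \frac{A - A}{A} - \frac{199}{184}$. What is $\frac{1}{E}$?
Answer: $- \frac{175750830}{15741957934117} \approx -1.1164 \cdot 10^{-5}$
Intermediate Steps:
$N{\left(A,c \right)} = - \frac{199}{184}$ ($N{\left(A,c \right)} = \frac{0}{A} - \frac{199}{184} = 0 - \frac{199}{184} = - \frac{199}{184}$)
$E = - \frac{15741957934117}{175750830}$ ($E = - \frac{- \frac{137213}{176634} - \frac{484359}{- \frac{199}{184}}}{5} = - \frac{\left(-137213\right) \frac{1}{176634} - - \frac{89122056}{199}}{5} = - \frac{- \frac{137213}{176634} + \frac{89122056}{199}}{5} = \left(- \frac{1}{5}\right) \frac{15741957934117}{35150166} = - \frac{15741957934117}{175750830} \approx -89570.0$)
$\frac{1}{E} = \frac{1}{- \frac{15741957934117}{175750830}} = - \frac{175750830}{15741957934117}$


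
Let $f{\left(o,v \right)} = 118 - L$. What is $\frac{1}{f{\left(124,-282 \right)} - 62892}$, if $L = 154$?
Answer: $- \frac{1}{62928} \approx -1.5891 \cdot 10^{-5}$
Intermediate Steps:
$f{\left(o,v \right)} = -36$ ($f{\left(o,v \right)} = 118 - 154 = -36$)
$\frac{1}{f{\left(124,-282 \right)} - 62892} = \frac{1}{-36 - 62892} = \frac{1}{-62928} = - \frac{1}{62928}$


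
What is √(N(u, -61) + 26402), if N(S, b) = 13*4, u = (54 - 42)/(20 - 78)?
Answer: √26454 ≈ 162.65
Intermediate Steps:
u = -6/29 (u = 12/(-58) = 12*(-1/58) = -6/29 ≈ -0.20690)
N(S, b) = 52
√(N(u, -61) + 26402) = √(52 + 26402) = √26454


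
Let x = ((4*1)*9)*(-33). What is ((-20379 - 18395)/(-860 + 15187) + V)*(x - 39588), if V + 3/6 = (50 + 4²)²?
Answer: -2542892260212/14327 ≈ -1.7749e+8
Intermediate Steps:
x = -1188 (x = (4*9)*(-33) = 36*(-33) = -1188)
V = 8711/2 (V = -½ + (50 + 4²)² = -½ + (50 + 16)² = -½ + 66² = -½ + 4356 = 8711/2 ≈ 4355.5)
((-20379 - 18395)/(-860 + 15187) + V)*(x - 39588) = ((-20379 - 18395)/(-860 + 15187) + 8711/2)*(-1188 - 39588) = (-38774/14327 + 8711/2)*(-40776) = (124724949/28654)*(-40776) = -2542892260212/14327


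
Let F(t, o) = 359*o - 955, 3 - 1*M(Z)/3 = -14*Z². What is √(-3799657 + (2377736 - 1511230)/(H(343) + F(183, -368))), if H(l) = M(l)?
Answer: 3*I*√24400960444900703/240410 ≈ 1949.3*I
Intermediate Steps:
M(Z) = 9 + 42*Z² (M(Z) = 9 - (-42)*Z² = 9 + 42*Z²)
H(l) = 9 + 42*l²
F(t, o) = -955 + 359*o
√(-3799657 + (2377736 - 1511230)/(H(343) + F(183, -368))) = √(-3799657 + (2377736 - 1511230)/((9 + 42*343²) + (-955 + 359*(-368)))) = √(-3799657 + 866506/((9 + 42*117649) + (-955 - 132112))) = √(-3799657 + 866506/((9 + 4941258) - 133067)) = √(-3799657 + 866506/(4941267 - 133067)) = √(-3799657 + 866506/4808200) = √(-3799657 + 866506*(1/4808200)) = √(-3799657 + 433253/2404100) = √(-9134754960447/2404100) = 3*I*√24400960444900703/240410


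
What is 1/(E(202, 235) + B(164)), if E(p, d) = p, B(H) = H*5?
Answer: 1/1022 ≈ 0.00097847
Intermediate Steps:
B(H) = 5*H
1/(E(202, 235) + B(164)) = 1/(202 + 5*164) = 1/(202 + 820) = 1/1022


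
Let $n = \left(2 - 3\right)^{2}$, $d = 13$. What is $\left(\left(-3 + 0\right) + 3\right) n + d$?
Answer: $13$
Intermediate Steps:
$n = 1$ ($n = \left(-1\right)^{2} = 1$)
$\left(\left(-3 + 0\right) + 3\right) n + d = \left(\left(-3 + 0\right) + 3\right) 1 + 13 = \left(-3 + 3\right) 1 + 13 = 0 \cdot 1 + 13 = 0 + 13 = 13$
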